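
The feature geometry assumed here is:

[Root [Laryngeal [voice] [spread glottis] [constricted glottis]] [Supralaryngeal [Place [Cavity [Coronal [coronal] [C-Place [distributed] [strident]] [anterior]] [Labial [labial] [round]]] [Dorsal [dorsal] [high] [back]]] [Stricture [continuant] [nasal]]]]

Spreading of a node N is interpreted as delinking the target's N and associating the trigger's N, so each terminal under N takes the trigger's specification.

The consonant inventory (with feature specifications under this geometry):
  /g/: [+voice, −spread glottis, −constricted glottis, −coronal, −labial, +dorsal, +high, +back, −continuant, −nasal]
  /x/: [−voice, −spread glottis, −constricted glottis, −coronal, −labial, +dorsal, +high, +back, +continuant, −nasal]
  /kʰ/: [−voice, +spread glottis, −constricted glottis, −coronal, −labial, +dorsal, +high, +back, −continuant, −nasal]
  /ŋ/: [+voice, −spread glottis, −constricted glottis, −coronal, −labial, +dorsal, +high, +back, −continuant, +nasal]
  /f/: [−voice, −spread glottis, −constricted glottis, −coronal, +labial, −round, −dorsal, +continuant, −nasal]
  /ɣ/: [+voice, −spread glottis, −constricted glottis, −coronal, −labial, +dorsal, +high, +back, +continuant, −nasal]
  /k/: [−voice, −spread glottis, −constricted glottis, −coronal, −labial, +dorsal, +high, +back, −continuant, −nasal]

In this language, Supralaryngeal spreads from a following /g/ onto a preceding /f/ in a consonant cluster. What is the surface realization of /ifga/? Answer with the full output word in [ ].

The Supralaryngeal node dominates the terminals [coronal], [distributed], [strident], [anterior], [labial], [round], [dorsal], [high], [back], [continuant], [nasal].
After delinking /f/'s Supralaryngeal and linking /g/'s, the affected terminals become [−coronal], [−labial], [+dorsal], [+high], [+back], [−continuant], [−nasal]; [voice], [spread glottis], [constricted glottis] (outside Supralaryngeal) are retained from /f/.
The resulting bundle matches /k/ in the inventory; substituting it for /f/ gives [ikga].

[ikga]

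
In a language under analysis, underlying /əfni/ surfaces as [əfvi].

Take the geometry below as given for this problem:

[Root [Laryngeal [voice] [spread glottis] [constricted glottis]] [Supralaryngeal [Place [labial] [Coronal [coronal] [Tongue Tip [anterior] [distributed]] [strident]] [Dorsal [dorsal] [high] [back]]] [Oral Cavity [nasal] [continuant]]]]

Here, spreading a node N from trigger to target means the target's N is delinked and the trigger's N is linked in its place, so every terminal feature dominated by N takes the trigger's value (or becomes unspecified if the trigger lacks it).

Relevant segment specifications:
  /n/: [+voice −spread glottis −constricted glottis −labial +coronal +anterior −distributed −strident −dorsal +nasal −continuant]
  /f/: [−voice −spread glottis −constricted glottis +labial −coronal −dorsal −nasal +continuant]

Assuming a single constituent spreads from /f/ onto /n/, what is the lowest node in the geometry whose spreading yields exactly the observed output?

Supralaryngeal

Comparing /n/ with its surface form [v], the features that change are [nasal], [continuant], [labial], [coronal], [anterior], [distributed], [strident].
Tracing each changed feature up the tree, the paths first meet at Supralaryngeal; any lower node misses at least one of them.
If Supralaryngeal spreads, every terminal under it takes /f/'s value, producing [v] as observed.
[voice] — on which /f/ differs from /n/ — is unchanged, so Root cannot have spread; the constituent is no larger than Supralaryngeal.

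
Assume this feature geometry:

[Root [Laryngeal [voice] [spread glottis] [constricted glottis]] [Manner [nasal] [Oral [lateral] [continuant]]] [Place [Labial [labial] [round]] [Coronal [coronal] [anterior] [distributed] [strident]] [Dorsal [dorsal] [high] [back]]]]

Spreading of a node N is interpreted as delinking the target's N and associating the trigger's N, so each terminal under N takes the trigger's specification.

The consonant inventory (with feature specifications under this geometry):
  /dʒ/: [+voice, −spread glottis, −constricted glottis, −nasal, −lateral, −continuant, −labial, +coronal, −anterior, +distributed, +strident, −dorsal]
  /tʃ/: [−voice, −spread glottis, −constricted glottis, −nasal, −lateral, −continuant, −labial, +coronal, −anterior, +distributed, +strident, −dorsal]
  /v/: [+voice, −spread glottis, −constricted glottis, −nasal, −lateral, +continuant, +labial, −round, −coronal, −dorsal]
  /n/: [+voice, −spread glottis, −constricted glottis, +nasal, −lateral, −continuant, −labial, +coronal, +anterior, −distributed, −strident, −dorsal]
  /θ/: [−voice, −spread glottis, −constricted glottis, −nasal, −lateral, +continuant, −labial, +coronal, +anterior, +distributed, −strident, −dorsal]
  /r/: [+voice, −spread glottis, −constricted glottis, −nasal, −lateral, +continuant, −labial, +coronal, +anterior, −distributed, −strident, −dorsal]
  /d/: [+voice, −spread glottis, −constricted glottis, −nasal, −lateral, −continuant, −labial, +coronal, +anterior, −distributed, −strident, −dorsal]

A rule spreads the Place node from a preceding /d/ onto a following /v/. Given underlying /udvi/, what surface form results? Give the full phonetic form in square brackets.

Terminals under Place in this geometry: [labial], [round], [coronal], [anterior], [distributed], [strident], [dorsal], [high], [back].
Spreading Place from /d/ onto /v/ replaces those values with /d/'s: [−labial], [+coronal], [+anterior], [−distributed], [−strident], [−dorsal]. Features outside Place ([voice], [spread glottis], [constricted glottis], …) stay as in /v/.
This feature bundle is that of [r], so /udvi/ surfaces as [udri].

[udri]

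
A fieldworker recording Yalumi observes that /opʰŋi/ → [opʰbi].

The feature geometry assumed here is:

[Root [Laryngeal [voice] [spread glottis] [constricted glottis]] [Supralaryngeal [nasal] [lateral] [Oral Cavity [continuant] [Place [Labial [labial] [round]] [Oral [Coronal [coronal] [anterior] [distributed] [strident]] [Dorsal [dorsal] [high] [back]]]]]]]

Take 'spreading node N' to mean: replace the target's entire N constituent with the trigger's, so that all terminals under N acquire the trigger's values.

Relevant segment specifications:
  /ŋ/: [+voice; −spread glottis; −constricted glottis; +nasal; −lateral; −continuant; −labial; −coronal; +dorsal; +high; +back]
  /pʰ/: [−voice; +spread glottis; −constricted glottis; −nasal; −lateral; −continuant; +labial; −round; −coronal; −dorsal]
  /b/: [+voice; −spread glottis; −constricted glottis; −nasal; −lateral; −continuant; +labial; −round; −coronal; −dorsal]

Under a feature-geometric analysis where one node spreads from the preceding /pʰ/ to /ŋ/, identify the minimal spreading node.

Supralaryngeal

/ŋ/ and [b] differ in [nasal], [labial], [round], [dorsal], [high], [back]; every other specified feature is identical.
Tracing each changed feature up the tree, the paths first meet at Supralaryngeal; any lower node misses at least one of them.
If Supralaryngeal spreads, every terminal under it takes /pʰ/'s value, producing [b] as observed.
[voice], [spread glottis] — on which /pʰ/ differs from /ŋ/ — are unchanged, so Root cannot have spread; the constituent is no larger than Supralaryngeal.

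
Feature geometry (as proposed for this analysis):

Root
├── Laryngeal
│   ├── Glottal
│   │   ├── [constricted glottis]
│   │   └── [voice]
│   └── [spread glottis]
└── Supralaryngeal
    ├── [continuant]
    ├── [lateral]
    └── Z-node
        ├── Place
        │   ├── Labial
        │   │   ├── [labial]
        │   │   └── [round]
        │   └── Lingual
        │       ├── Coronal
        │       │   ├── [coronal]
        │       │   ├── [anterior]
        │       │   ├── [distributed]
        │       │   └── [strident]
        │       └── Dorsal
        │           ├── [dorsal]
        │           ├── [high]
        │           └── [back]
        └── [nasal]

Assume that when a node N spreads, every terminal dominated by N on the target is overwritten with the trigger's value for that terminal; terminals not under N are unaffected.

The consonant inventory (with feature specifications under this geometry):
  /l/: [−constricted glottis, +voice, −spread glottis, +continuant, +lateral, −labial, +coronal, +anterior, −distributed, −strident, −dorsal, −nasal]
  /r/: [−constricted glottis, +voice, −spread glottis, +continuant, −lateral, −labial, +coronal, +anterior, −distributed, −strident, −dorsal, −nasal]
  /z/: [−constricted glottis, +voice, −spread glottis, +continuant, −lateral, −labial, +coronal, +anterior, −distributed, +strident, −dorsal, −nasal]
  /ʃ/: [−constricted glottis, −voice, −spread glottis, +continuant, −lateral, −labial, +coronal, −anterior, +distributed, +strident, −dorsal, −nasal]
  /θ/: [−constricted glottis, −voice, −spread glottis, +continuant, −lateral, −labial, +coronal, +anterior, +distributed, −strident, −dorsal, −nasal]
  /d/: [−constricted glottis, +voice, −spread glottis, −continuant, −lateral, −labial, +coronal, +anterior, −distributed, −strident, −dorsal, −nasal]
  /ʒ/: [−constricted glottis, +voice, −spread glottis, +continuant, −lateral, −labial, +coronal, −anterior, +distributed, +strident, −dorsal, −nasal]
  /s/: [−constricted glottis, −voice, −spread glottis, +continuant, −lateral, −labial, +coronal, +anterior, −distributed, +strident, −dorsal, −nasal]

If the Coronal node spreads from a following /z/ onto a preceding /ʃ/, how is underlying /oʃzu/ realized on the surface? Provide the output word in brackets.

[oszu]

Coronal immediately or transitively dominates [coronal], [anterior], [distributed], [strident].
The target acquires /z/'s values for everything under Coronal — [+coronal], [+anterior], [−distributed], [+strident] — while keeping its own [constricted glottis], [voice], [spread glottis], ….
The resulting bundle matches /s/ in the inventory; substituting it for /ʃ/ gives [oszu].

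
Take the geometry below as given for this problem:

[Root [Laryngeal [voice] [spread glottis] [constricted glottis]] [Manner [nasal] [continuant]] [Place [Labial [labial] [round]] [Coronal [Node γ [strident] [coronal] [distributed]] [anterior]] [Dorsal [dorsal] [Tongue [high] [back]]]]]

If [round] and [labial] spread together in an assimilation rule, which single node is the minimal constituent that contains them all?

Labial

[round] lies under Labial (below Place).
[labial]: Root → Place → Labial → [labial].
The lowest node appearing on every path is Labial; each proper daughter of Labial fails to dominate at least one of the listed features.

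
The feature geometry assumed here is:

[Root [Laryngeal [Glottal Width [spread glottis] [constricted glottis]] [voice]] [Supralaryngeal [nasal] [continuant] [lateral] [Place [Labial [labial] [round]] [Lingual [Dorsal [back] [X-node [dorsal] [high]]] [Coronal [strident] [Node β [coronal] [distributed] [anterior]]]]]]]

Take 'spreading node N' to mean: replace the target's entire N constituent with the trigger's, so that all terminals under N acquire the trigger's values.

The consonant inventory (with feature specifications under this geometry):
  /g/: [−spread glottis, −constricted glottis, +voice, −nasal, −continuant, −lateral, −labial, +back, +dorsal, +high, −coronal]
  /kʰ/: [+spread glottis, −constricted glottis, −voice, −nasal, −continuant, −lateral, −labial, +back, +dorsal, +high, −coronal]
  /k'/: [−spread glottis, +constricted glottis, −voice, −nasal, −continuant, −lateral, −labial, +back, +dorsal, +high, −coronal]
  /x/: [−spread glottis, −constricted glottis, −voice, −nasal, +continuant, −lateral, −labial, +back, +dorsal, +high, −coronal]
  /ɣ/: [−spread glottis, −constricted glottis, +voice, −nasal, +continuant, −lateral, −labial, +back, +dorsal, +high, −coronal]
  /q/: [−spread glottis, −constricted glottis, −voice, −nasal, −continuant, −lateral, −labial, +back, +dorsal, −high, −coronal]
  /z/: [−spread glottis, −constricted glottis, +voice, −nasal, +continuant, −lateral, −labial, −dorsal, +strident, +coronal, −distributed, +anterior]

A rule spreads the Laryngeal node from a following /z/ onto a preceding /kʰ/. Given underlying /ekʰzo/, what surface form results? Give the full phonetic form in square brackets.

[egzo]

The Laryngeal node dominates the terminals [spread glottis], [constricted glottis], [voice].
After delinking /kʰ/'s Laryngeal and linking /z/'s, the affected terminals become [−spread glottis], [−constricted glottis], [+voice]; [nasal], [continuant], [lateral], … (outside Laryngeal) are retained from /kʰ/.
This feature bundle is that of [g], so /ekʰzo/ surfaces as [egzo].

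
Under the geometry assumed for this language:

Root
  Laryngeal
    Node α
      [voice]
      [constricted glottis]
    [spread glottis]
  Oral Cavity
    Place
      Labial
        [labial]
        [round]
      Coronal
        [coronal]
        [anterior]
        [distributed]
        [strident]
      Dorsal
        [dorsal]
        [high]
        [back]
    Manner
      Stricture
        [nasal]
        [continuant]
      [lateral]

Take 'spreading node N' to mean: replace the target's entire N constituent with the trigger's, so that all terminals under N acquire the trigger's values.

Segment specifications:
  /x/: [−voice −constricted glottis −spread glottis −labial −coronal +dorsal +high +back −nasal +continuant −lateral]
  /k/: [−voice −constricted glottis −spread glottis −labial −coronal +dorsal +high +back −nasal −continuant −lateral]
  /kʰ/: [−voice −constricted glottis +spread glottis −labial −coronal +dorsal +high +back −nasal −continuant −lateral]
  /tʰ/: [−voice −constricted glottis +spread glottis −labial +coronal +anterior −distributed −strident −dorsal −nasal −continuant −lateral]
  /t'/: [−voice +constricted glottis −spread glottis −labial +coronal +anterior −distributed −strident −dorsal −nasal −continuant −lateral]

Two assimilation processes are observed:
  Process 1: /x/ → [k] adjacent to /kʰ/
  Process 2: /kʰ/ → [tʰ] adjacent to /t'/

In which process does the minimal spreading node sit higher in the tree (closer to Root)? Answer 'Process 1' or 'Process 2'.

Process 1 alters [continuant]; the lowest dominating node is [continuant] (depth 4 from Root).
Process 2: the features that change are [coronal], [anterior], [distributed], [strident], [dorsal], [high], [back]; the minimal node is Place (depth 2).
Place (depth 2) sits above [continuant] (depth 4), making Process 2 the one with the higher spreading node.

Process 2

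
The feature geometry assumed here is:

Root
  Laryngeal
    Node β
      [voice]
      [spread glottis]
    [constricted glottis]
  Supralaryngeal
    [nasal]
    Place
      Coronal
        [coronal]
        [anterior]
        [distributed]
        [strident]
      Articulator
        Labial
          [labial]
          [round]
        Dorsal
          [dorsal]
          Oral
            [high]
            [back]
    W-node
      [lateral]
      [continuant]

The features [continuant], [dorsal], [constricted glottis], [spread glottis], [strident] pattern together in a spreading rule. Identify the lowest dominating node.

Root

[continuant]: Root / Supralaryngeal / W-node / [continuant].
[dorsal]: Root / Supralaryngeal / Place / Articulator / Dorsal / [dorsal].
[constricted glottis]: Root / Laryngeal / [constricted glottis].
[spread glottis]: Root / Laryngeal / Node β / [spread glottis].
[strident]: Root / Supralaryngeal / Place / Coronal / [strident].
The listed terminals split across distinct daughters of Root, so Root itself is the smallest node containing them all.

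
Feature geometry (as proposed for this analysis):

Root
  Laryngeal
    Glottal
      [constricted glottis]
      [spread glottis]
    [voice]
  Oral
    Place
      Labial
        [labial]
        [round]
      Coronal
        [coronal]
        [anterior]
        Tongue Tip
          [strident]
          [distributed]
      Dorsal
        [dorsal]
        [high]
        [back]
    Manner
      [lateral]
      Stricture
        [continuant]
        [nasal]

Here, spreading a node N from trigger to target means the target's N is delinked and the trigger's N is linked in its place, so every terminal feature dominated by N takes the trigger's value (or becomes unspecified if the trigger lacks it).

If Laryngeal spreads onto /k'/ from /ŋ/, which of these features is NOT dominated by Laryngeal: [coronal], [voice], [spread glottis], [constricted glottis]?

[coronal]

Under this geometry, Laryngeal contains [constricted glottis], [spread glottis], [voice].
[voice], [spread glottis], [constricted glottis] all lie under Laryngeal, so they are overwritten when Laryngeal spreads.
But [coronal] is a dependent of Coronal, outside Laryngeal; it is therefore untouched by the spreading.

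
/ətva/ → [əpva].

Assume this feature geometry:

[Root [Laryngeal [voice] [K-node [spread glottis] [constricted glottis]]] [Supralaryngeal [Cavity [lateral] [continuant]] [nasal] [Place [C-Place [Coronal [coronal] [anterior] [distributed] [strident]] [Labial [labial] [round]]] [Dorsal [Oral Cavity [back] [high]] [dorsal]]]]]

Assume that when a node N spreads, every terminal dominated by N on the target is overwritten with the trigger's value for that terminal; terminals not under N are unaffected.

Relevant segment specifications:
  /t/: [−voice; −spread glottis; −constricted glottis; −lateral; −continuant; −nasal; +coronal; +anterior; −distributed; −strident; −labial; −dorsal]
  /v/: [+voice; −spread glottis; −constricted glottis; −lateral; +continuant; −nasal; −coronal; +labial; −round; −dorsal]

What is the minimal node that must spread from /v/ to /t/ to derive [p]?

/t/ and [p] differ in [labial], [round], [coronal], [anterior], [distributed], [strident]; every other specified feature is identical.
In this geometry the lowest node dominating all of them is C-Place: every daughter of C-Place dominates only a proper subset, so no lower node suffices.
Delinking /t/'s C-Place and associating /v/'s C-Place gives precisely the feature bundle of [p].
[voice], [continuant] stay as in /t/ although /v/ differs there, so no node dominating them spread; among the remaining candidates C-Place is the lowest that derives the output.

C-Place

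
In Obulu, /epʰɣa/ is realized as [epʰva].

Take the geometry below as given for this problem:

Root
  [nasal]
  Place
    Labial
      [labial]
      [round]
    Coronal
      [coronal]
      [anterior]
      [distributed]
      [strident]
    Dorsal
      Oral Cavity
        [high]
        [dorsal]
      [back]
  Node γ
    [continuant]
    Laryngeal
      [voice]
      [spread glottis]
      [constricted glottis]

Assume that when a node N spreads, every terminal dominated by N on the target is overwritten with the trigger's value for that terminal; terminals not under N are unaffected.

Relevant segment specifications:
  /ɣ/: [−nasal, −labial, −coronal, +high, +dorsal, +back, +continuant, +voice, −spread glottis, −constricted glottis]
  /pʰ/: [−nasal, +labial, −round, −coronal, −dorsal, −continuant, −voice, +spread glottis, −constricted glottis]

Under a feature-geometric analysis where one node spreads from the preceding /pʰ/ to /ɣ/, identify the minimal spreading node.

/ɣ/ and [v] differ in [labial], [round], [dorsal], [high], [back]; every other specified feature is identical.
In this geometry the lowest node dominating all of them is Place: every daughter of Place dominates only a proper subset, so no lower node suffices.
Delinking /ɣ/'s Place and associating /pʰ/'s Place gives precisely the feature bundle of [v].
[continuant], [voice] — on which /pʰ/ differs from /ɣ/ — are unchanged, so Root cannot have spread; the constituent is no larger than Place.

Place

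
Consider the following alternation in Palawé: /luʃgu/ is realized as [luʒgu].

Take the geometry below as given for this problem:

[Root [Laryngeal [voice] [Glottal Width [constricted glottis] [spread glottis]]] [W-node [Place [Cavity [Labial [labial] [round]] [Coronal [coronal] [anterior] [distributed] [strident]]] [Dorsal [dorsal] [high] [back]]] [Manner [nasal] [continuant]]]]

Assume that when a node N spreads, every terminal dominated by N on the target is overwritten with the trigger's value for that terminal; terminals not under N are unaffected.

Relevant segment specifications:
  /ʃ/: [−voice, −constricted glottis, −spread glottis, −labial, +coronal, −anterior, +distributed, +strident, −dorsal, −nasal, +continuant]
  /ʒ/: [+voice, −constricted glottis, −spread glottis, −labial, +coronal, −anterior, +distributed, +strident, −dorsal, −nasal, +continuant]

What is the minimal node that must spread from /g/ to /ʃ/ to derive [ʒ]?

[voice]

/ʃ/ and [ʒ] differ in [voice]; every other specified feature is identical.
Only a single terminal changes, and /g/ supplies the new value, so [voice] itself is the minimal spreading constituent.
Features on which the two segments disagree outside [voice], such as [coronal], [dorsal], are unchanged — nothing dominating them spread, and [voice] is the minimal sufficient constituent.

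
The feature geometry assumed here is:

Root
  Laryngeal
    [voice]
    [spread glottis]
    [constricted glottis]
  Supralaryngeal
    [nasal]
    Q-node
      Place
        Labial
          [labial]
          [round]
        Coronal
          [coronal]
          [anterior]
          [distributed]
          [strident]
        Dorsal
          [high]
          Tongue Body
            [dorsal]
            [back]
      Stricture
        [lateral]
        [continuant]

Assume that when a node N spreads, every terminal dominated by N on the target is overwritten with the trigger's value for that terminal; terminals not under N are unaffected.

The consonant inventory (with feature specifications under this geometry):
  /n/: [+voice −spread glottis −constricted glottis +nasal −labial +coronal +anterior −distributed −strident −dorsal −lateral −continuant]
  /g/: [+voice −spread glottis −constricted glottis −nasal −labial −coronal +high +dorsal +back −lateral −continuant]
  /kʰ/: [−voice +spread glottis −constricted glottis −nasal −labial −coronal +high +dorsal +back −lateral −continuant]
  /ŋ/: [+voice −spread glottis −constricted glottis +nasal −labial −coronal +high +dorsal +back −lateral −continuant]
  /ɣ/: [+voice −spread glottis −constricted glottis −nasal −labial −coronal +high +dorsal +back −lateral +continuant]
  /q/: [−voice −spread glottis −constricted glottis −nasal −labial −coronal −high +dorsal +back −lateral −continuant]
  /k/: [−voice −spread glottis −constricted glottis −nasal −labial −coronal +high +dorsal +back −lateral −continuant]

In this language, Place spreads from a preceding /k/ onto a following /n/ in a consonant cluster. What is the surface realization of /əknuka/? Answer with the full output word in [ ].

Terminals under Place in this geometry: [labial], [round], [coronal], [anterior], [distributed], [strident], [high], [dorsal], [back].
The target acquires /k/'s values for everything under Place — [−labial], [−coronal], [+high], [+dorsal], [+back] — while keeping its own [voice], [spread glottis], [constricted glottis], ….
Among the inventory, only /ŋ/ has exactly this specification, giving the surface form [əkŋuka].

[əkŋuka]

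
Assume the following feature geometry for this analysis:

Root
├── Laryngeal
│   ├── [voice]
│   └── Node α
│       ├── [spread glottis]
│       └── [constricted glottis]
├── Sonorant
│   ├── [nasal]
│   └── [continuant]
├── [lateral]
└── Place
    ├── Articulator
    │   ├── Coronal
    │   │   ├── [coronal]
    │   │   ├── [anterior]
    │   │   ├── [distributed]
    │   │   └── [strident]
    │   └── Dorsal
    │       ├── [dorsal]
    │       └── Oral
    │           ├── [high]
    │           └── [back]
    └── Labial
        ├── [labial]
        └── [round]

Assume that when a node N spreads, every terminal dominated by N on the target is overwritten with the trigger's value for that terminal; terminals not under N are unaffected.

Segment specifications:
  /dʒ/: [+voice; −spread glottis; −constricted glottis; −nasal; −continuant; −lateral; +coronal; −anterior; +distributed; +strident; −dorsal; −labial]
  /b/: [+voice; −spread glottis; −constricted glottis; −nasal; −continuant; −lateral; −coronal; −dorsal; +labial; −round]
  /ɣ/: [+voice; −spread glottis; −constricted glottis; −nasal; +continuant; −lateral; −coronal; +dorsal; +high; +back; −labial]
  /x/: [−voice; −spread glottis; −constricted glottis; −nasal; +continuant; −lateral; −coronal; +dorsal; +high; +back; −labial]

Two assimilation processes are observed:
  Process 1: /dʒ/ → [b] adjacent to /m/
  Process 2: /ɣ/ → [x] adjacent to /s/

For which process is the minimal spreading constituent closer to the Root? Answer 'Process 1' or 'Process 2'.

Process 1

Process 1 alters [labial], [round], [coronal], [anterior], [distributed], [strident]; the lowest common ancestor is Place (depth 1 from Root).
Process 2 alters [voice]; the lowest dominating node is [voice] (depth 2 from Root).
Depth 1 < depth 2; Process 1 involves the structurally higher constituent Place.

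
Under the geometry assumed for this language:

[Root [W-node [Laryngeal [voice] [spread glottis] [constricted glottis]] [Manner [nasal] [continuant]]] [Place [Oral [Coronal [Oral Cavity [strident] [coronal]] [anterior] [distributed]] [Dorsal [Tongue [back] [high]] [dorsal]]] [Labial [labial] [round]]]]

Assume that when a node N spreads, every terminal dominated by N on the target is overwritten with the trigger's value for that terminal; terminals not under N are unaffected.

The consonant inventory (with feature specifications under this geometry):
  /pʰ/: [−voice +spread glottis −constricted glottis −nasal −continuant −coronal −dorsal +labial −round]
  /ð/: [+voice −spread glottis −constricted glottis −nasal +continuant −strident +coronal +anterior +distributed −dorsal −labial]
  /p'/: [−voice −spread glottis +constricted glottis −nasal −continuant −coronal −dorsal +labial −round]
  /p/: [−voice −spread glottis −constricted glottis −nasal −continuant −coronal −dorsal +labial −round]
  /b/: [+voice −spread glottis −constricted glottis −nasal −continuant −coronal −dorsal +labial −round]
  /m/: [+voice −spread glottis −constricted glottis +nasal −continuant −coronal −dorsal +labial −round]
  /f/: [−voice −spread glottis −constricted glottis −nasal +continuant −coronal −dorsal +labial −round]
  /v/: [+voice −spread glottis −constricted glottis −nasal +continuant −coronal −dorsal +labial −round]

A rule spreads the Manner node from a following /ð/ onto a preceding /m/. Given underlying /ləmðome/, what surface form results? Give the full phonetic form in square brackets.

The Manner node dominates the terminals [nasal], [continuant].
After delinking /m/'s Manner and linking /ð/'s, the affected terminals become [−nasal], [+continuant]; [voice], [spread glottis], [constricted glottis], … (outside Manner) are retained from /m/.
Among the inventory, only /v/ has exactly this specification, giving the surface form [ləvðome].

[ləvðome]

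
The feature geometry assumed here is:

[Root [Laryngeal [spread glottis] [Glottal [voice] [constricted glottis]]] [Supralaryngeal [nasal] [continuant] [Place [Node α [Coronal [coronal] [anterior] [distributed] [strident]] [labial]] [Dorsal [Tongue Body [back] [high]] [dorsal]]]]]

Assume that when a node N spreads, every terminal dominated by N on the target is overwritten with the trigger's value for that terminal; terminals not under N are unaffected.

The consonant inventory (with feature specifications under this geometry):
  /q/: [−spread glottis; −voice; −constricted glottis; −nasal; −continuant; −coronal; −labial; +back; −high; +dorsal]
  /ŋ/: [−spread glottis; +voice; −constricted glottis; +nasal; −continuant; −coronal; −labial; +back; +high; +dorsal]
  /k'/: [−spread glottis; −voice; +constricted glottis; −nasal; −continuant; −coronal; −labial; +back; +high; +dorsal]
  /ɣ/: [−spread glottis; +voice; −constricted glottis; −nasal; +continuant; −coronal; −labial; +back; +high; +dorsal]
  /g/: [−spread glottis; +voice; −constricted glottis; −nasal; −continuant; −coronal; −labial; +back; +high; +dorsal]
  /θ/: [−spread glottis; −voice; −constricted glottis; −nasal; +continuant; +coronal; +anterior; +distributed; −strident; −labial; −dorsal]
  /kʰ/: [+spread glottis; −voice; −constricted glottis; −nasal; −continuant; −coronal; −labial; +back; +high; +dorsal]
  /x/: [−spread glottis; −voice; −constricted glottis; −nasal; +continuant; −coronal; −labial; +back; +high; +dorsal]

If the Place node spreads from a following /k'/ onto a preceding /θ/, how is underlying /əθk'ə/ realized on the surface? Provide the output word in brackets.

[əxk'ə]

The Place node dominates the terminals [coronal], [anterior], [distributed], [strident], [labial], [back], [high], [dorsal].
Spreading Place from /k'/ onto /θ/ replaces those values with /k'/'s: [−coronal], [−labial], [+back], [+high], [+dorsal]. Features outside Place ([spread glottis], [voice], [constricted glottis], …) stay as in /θ/.
Among the inventory, only /x/ has exactly this specification, giving the surface form [əxk'ə].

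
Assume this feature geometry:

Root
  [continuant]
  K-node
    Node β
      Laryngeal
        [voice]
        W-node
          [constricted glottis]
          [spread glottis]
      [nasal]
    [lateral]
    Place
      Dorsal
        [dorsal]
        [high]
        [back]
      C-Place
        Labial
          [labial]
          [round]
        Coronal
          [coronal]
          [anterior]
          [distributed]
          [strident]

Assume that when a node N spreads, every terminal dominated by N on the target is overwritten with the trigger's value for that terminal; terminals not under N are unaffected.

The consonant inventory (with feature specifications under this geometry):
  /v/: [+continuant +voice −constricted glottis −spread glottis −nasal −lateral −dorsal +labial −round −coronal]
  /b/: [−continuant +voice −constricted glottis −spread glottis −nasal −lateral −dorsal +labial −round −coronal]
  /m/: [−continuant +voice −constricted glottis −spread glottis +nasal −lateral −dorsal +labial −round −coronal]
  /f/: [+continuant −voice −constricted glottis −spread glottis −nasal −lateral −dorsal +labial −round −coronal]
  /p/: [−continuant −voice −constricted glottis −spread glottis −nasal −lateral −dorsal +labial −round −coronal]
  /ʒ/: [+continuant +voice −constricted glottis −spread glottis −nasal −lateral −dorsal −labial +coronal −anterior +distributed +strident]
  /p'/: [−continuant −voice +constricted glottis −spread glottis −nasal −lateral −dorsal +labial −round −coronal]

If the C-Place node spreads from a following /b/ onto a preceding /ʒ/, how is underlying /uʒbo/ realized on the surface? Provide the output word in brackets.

Terminals under C-Place in this geometry: [labial], [round], [coronal], [anterior], [distributed], [strident].
After delinking /ʒ/'s C-Place and linking /b/'s, the affected terminals become [+labial], [−round], [−coronal]; [continuant], [voice], [constricted glottis], … (outside C-Place) are retained from /ʒ/.
The resulting bundle matches /v/ in the inventory; substituting it for /ʒ/ gives [uvbo].

[uvbo]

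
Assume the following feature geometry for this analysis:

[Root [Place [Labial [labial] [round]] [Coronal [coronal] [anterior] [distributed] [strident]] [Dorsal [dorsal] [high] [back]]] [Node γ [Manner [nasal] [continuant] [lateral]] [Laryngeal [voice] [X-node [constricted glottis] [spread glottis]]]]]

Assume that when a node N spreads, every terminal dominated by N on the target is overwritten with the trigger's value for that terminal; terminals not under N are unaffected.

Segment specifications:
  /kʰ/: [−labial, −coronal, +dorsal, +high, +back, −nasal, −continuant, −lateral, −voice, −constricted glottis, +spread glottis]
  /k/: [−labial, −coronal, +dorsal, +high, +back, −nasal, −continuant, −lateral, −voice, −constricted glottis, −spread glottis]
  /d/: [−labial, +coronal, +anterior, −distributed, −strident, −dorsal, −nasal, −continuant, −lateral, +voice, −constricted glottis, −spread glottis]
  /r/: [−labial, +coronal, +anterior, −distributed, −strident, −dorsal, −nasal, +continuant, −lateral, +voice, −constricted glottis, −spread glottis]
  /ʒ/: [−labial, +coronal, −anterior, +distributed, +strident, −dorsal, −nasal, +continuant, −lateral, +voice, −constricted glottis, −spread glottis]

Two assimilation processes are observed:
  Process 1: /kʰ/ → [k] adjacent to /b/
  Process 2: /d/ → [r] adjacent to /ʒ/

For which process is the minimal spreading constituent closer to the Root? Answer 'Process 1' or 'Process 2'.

Process 2

Process 1 alters [spread glottis]; the lowest dominating node is [spread glottis] (depth 4 from Root).
Process 2 alters [continuant]; the lowest dominating node is [continuant] (depth 3 from Root).
[continuant] (depth 3) sits above [spread glottis] (depth 4), making Process 2 the one with the higher spreading node.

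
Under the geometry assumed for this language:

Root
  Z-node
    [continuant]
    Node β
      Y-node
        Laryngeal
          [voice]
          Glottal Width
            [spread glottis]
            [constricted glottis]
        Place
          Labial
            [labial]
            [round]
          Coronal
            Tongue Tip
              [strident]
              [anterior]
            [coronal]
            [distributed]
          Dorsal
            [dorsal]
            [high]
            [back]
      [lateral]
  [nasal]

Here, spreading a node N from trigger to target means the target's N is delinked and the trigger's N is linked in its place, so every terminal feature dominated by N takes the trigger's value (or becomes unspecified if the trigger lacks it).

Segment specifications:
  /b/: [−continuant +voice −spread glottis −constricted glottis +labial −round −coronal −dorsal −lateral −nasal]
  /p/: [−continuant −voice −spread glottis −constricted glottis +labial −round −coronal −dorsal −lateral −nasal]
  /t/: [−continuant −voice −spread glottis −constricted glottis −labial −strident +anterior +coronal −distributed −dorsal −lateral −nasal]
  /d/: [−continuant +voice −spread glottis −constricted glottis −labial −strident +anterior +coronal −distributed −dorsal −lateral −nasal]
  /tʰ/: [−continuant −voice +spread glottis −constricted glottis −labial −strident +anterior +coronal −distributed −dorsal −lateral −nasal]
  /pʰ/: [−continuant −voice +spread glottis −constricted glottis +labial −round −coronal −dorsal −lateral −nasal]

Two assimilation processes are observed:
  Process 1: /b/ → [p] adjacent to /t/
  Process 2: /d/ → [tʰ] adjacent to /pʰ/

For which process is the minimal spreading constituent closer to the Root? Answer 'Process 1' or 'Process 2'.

In Process 1, [voice] changes, so the minimal spreading node is [voice] at depth 5.
Process 2 alters [voice], [spread glottis]; the lowest common ancestor is Laryngeal (depth 4 from Root).
Laryngeal (depth 4) sits above [voice] (depth 5), making Process 2 the one with the higher spreading node.

Process 2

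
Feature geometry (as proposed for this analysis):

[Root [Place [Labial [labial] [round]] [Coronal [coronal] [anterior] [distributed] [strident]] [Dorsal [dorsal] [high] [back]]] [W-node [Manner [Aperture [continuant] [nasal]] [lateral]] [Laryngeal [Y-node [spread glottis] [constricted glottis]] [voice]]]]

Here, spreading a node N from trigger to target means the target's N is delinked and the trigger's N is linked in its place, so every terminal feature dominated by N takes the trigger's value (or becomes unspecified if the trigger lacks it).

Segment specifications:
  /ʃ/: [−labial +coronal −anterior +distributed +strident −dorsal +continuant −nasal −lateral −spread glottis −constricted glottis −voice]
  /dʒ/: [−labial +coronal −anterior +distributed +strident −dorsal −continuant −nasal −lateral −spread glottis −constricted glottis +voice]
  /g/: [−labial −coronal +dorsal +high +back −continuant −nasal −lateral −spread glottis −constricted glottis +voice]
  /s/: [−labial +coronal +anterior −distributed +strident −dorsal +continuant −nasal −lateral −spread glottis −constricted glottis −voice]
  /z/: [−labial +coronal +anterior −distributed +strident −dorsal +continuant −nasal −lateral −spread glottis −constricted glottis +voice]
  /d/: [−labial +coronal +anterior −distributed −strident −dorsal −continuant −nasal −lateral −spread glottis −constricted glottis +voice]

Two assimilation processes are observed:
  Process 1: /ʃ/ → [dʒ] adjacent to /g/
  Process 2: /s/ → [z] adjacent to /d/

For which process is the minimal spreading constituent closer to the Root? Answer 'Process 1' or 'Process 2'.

In Process 1, [voice], [continuant] change, so the minimal spreading node is W-node at depth 1.
Process 2: the feature that changes is [voice]; the minimal node is [voice] (depth 3).
Depth 1 < depth 3; Process 1 involves the structurally higher constituent W-node.

Process 1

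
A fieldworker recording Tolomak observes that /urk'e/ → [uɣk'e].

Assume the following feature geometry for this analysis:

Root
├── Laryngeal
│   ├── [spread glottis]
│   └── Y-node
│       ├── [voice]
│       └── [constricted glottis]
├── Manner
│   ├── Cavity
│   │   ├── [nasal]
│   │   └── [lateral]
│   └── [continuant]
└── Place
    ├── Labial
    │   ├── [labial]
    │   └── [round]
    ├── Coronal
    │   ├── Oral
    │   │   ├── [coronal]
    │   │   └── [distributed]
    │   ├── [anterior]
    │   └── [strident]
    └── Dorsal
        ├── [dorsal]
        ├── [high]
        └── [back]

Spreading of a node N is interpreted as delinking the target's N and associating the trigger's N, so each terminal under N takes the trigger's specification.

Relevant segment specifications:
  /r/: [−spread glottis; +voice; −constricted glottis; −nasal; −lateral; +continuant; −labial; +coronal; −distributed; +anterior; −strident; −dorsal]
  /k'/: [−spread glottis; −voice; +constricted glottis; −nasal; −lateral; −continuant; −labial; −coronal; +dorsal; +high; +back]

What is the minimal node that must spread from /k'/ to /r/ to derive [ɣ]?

/r/ and [ɣ] differ in [coronal], [anterior], [distributed], [strident], [dorsal], [high], [back]; every other specified feature is identical.
In this geometry the lowest node dominating all of them is Place: every daughter of Place dominates only a proper subset, so no lower node suffices.
Delinking /r/'s Place and associating /k'/'s Place gives precisely the feature bundle of [ɣ].
Had Root spread, [voice], [constricted glottis] would have taken /k'/'s values; they stay as in /r/, confirming the spreading constituent is exactly Place.

Place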